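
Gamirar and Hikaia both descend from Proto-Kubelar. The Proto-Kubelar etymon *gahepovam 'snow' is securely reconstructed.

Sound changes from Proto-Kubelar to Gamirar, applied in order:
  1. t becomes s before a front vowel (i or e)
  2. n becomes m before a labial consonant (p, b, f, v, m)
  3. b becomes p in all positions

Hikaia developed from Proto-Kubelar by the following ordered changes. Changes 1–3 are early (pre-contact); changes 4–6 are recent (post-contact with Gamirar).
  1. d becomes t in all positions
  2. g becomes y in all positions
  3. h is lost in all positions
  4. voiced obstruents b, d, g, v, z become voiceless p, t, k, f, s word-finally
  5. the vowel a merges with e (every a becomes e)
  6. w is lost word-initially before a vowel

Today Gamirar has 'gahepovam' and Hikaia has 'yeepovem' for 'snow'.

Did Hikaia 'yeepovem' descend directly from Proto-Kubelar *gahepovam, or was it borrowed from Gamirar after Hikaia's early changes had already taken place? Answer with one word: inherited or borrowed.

If inherited, *gahepovam would pass through all of Hikaia's changes:
Hikaia: start from *gahepovam.
  rule 1: no change — gahepovam
  rule 2 (unconditioned shift): gahepovam → yahepovam
  rule 3 (h-loss): yahepovam → yaepovam
  rule 4: no change — yaepovam
  rule 5 (vowel merger): yaepovam → yeepovem
  rule 6: no change — yeepovem
  ⇒ Hikaia yeepovem
If borrowed from Gamirar 'gahepovam' after the early changes, it would undergo only the recent ones:
  rule 4 (final devoicing): no change (gahepovam)
  rule 5 (vowel merger): gahepovam → gehepovem
  rule 6 (glide loss): no change (gehepovem)
  ⇒ as a loan: gehepovem
Hikaia 'yeepovem' matches the inherited outcome exactly, so it is an inherited cognate, not a loan.

inherited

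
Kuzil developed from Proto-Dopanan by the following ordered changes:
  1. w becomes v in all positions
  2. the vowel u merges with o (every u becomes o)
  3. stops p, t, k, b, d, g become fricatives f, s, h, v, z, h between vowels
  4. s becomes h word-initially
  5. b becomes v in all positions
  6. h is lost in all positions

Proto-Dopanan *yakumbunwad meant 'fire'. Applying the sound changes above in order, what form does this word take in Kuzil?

Kuzil: start from *yakumbunwad.
  rule 1 (unconditioned shift): yakumbunwad → yakumbunvad
  rule 2 (vowel merger): yakumbunvad → yakombonvad
  rule 3 (intervocalic lenition): yakombonvad → yahombonvad
  rule 4: no change — yahombonvad
  rule 5 (unconditioned shift): yahombonvad → yahomvonvad
  rule 6 (h-loss): yahomvonvad → yaomvonvad
  ⇒ Kuzil yaomvonvad

yaomvonvad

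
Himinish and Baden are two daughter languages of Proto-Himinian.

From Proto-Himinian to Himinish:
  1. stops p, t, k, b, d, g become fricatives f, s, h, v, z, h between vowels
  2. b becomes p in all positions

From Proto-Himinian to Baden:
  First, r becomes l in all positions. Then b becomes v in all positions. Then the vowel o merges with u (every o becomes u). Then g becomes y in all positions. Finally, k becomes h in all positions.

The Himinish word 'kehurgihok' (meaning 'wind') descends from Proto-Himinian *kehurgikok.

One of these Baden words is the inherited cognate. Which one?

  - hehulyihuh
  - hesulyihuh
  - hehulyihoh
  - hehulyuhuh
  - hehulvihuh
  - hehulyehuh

hehulyihuh

Baden: *kehurgikok
  kehurgikok → kehulgikok   [unconditioned shift]
  kehulgikok (rule 2 does not apply)
  kehulgikok → kehulgikuk   [vowel merger]
  kehulgikuk → kehulyikuk   [unconditioned shift]
  kehulyikuk → hehulyihuh   [unconditioned shift]
  giving Baden hehulyihuh.
The other candidates each miss or misapply at least one Baden change.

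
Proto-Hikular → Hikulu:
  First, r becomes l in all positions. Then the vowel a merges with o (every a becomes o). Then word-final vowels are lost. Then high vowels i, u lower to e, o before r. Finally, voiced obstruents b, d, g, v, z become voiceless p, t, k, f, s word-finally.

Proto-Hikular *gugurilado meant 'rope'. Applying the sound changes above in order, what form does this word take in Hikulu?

Hikulu: start from *gugurilado.
  rule 1 (unconditioned shift): gugurilado → gugulilado
  rule 2 (vowel merger): gugulilado → gugulilodo
  rule 3 (apocope): gugulilodo → gugulilod
  rule 4: no change — gugulilod
  rule 5 (final devoicing): gugulilod → gugulilot
  ⇒ Hikulu gugulilot

gugulilot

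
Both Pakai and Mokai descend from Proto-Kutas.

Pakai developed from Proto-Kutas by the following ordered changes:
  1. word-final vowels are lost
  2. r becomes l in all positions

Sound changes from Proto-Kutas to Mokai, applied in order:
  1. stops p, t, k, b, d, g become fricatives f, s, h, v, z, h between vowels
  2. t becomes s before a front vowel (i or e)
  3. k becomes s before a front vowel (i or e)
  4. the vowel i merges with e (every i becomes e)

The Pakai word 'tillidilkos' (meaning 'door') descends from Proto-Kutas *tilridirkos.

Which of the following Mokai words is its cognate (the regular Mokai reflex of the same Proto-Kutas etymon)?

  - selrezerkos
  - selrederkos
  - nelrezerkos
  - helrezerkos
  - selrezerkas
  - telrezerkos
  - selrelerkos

Mokai: start from *tilridirkos.
  rule 1 (intervocalic lenition): tilridirkos → tilrizirkos
  rule 2 (palatalisation): tilrizirkos → silrizirkos
  rule 3: no change — silrizirkos
  rule 4 (vowel merger): silrizirkos → selrezerkos
  ⇒ Mokai selrezerkos
The other candidates each miss or misapply at least one Mokai change.

selrezerkos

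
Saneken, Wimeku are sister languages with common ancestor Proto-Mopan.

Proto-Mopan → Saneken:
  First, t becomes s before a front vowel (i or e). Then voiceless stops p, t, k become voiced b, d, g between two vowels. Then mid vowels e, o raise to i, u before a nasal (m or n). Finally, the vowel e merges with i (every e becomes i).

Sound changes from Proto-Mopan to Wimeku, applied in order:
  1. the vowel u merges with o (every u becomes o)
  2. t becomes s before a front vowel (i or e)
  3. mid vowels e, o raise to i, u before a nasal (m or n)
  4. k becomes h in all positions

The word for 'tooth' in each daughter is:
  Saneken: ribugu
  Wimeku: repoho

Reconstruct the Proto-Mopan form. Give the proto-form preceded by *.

Position 4: Saneken has u, Wimeku has o. Taking the neighbouring segments as reconstructed: Saneken u can only go back to *u; Wimeku o could go back to *o or *u — the one source consistent with every daughter is *u.
Position 6: Saneken has u, Wimeku has o. Taking the neighbouring segments as reconstructed: Saneken u can only go back to *u; Wimeku o could go back to *o or *u — the one source consistent with every daughter is *u.
Verify the candidate proto-form against each daughter:
Saneken: start from *repuku.
  rule 1: no change — repuku
  rule 2 (intervocalic voicing): repuku → rebugu
  rule 3: no change — rebugu
  rule 4 (vowel merger): rebugu → ribugu
  ⇒ Saneken ribugu
Wimeku: *repuku
  repuku → repoko   [vowel merger]
  repoko (rule 2 does not apply)
  repoko (rule 3 does not apply)
  repoko → repoho   [unconditioned shift]
  giving Wimeku repoho.
Only *repuku yields all of Saneken ribugu, Wimeku repoho.

*repuku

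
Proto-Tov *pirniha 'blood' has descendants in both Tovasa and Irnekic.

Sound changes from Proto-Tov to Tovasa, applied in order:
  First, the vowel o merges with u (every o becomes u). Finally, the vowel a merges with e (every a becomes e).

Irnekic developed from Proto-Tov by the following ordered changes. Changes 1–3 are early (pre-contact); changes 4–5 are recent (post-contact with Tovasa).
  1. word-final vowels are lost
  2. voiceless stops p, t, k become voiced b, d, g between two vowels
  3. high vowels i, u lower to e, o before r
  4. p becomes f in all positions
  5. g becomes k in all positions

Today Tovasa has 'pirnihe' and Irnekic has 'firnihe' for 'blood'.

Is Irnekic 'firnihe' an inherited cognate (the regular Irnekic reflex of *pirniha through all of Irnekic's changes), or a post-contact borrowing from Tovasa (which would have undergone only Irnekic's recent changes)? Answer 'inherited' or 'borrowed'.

borrowed

If inherited, *pirniha would pass through all of Irnekic's changes:
Irnekic: *pirniha
  pirniha → pirnih   [apocope]
  pirnih (rule 2 does not apply)
  pirnih → pernih   [pre-rhotic lowering]
  pernih → fernih   [unconditioned shift]
  fernih (rule 5 does not apply)
  giving Irnekic fernih.
If borrowed from Tovasa 'pirnihe' after the early changes, it would undergo only the recent ones:
  rule 4 (unconditioned shift): pirnihe → firnihe
  rule 5 (unconditioned shift): no change (firnihe)
  ⇒ as a loan: firnihe
Irnekic 'firnihe' matches the loan outcome 'firnihe', not the inherited 'fernih' — it skipped the early Irnekic changes, so it was borrowed from Tovasa.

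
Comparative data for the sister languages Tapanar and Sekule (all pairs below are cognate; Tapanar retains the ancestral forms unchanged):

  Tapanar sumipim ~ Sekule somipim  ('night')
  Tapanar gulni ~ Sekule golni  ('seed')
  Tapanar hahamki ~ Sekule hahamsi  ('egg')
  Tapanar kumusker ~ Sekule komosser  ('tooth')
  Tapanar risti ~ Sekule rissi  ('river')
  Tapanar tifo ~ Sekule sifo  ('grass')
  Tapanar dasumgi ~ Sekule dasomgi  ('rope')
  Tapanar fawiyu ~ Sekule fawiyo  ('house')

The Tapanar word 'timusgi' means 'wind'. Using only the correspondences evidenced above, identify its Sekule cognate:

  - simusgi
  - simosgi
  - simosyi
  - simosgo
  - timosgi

tifo ~ sifo — Tapanar t corresponds to Sekule s word-initially before a front vowel.
gulni ~ golni, kumusker ~ komosser — Tapanar u corresponds to Sekule o after a consonant, before a consonant other than r, m, n, p, b, f, v.
Applying these to Tapanar 'timusgi':
  timusgi → simusgi   (t→s word-initially before a front vowel)
  simusgi → simosgi   (u→o after a consonant, before a consonant other than r, m, n, p, b, f, v)
So the Sekule cognate is 'simosgi'.

simosgi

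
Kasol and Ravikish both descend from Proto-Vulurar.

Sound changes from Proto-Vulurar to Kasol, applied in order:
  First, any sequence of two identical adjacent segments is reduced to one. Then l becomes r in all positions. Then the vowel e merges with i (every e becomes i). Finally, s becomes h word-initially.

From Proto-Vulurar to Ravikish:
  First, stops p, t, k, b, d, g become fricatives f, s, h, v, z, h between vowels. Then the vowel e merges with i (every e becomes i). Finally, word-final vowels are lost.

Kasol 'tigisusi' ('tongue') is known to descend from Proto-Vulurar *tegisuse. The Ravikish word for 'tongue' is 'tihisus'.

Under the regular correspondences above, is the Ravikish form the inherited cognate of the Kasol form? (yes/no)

Derive the expected Ravikish reflex of *tegisuse:
Ravikish: *tegisuse
  tegisuse → tehisuse   [intervocalic lenition]
  tehisuse → tihisusi   [vowel merger]
  tihisusi → tihisus   [apocope]
  giving Ravikish tihisus.
Ravikish 'tihisus' matches the regular reflex exactly, so the pair is cognate.

yes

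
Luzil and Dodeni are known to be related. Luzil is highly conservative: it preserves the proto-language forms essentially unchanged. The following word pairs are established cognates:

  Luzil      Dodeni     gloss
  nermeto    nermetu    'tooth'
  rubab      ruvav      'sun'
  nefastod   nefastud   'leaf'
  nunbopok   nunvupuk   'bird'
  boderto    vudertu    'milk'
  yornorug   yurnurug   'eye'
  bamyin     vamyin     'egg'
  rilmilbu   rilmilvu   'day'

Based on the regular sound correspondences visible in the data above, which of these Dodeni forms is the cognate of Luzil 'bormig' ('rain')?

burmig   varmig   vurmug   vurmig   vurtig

boderto ~ vudertu — Luzil b corresponds to Dodeni v word-initially before a back vowel.
yornorug ~ yurnurug — Luzil o corresponds to Dodeni u after a consonant, before r.
Applying these to Luzil 'bormig':
  bormig → vormig   (b→v word-initially before a back vowel)
  vormig → vurmig   (o→u after a consonant, before r)
So the Dodeni cognate is 'vurmig'.

vurmig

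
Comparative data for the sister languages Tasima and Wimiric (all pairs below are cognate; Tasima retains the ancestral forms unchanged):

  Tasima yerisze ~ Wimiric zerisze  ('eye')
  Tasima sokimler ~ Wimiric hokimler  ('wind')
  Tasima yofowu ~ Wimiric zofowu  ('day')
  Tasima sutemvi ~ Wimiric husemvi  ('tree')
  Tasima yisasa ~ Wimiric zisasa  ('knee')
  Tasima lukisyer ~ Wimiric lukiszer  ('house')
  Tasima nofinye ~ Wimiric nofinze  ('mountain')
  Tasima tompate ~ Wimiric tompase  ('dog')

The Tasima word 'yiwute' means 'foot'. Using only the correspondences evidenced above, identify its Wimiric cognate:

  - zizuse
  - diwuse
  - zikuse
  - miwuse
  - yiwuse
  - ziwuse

ziwuse

yisasa ~ zisasa — Tasima y corresponds to Wimiric z word-initially before a front vowel.
sutemvi ~ husemvi, tompate ~ tompase — Tasima t corresponds to Wimiric s between vowels (before a front vowel).
Applying these to Tasima 'yiwute':
  yiwute → ziwute   (y→z word-initially before a front vowel)
  ziwute → ziwuse   (t→s between vowels (before a front vowel))
So the Wimiric cognate is 'ziwuse'.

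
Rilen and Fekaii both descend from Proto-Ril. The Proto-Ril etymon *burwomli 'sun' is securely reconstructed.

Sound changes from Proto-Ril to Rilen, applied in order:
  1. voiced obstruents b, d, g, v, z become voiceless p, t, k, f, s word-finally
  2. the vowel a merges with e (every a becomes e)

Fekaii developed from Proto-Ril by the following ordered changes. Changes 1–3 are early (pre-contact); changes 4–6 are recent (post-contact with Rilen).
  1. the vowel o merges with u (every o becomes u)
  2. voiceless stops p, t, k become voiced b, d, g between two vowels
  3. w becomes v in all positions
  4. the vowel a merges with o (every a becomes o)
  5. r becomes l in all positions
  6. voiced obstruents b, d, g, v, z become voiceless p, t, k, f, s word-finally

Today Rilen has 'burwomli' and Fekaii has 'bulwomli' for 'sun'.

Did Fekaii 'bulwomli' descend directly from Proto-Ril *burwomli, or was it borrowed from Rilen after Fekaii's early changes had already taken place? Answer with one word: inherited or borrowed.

If inherited, *burwomli would pass through all of Fekaii's changes:
Fekaii: *burwomli
  burwomli → burwumli   [vowel merger]
  burwumli (rule 2 does not apply)
  burwumli → burvumli   [unconditioned shift]
  burvumli (rule 4 does not apply)
  burvumli → bulvumli   [unconditioned shift]
  bulvumli (rule 6 does not apply)
  giving Fekaii bulvumli.
If borrowed from Rilen 'burwomli' after the early changes, it would undergo only the recent ones:
  rule 4 (vowel merger): no change (burwomli)
  rule 5 (unconditioned shift): burwomli → bulwomli
  rule 6 (final devoicing): no change (bulwomli)
  ⇒ as a loan: bulwomli
Fekaii 'bulwomli' matches the loan outcome 'bulwomli', not the inherited 'bulvumli' — it skipped the early Fekaii changes, so it was borrowed from Rilen.

borrowed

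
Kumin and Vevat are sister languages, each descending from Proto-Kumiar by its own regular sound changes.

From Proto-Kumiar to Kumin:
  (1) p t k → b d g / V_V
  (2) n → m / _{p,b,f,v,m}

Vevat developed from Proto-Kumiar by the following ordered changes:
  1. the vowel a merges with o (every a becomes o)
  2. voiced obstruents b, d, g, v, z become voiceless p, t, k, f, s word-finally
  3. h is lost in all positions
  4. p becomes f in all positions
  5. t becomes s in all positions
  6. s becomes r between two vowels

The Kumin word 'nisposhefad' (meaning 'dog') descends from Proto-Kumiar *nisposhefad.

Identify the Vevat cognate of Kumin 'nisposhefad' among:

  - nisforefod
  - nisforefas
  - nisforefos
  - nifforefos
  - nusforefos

Vevat: *nisposhefad
  nisposhefad → nisposhefod   [vowel merger]
  nisposhefod → nisposhefot   [final devoicing]
  nisposhefot → nisposefot   [h-loss]
  nisposefot → nisfosefot   [unconditioned shift]
  nisfosefot → nisfosefos   [unconditioned shift]
  nisfosefos → nisforefos   [rhotacism]
  giving Vevat nisforefos.
The other candidates each miss or misapply at least one Vevat change.

nisforefos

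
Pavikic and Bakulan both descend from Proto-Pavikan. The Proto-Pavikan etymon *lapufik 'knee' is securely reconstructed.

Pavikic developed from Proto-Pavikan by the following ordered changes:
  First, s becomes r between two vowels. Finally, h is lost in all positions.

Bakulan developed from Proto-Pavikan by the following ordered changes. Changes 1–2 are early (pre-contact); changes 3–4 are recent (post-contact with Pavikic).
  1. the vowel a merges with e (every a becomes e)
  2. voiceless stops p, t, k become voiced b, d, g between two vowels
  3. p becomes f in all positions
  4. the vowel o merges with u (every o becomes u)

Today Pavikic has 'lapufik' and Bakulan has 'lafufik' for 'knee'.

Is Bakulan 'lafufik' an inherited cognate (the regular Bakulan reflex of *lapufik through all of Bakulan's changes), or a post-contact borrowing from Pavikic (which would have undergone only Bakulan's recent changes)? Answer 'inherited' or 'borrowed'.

If inherited, *lapufik would pass through all of Bakulan's changes:
Bakulan: start from *lapufik.
  rule 1 (vowel merger): lapufik → lepufik
  rule 2 (intervocalic voicing): lepufik → lebufik
  rule 3: no change — lebufik
  rule 4: no change — lebufik
  ⇒ Bakulan lebufik
If borrowed from Pavikic 'lapufik' after the early changes, it would undergo only the recent ones:
  rule 3 (unconditioned shift): lapufik → lafufik
  rule 4 (vowel merger): no change (lafufik)
  ⇒ as a loan: lafufik
Bakulan 'lafufik' matches the loan outcome 'lafufik', not the inherited 'lebufik' — it skipped the early Bakulan changes, so it was borrowed from Pavikic.

borrowed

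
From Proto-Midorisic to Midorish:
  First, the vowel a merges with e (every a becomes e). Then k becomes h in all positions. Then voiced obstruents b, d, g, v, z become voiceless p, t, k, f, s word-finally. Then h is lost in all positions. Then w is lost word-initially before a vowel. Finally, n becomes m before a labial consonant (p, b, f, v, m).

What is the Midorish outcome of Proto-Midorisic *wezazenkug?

ezezenuk

Midorish: *wezazenkug
  wezazenkug → wezezenkug   [vowel merger]
  wezezenkug → wezezenhug   [unconditioned shift]
  wezezenhug → wezezenhuk   [final devoicing]
  wezezenhuk → wezezenuk   [h-loss]
  wezezenuk → ezezenuk   [glide loss]
  ezezenuk (rule 6 does not apply)
  giving Midorish ezezenuk.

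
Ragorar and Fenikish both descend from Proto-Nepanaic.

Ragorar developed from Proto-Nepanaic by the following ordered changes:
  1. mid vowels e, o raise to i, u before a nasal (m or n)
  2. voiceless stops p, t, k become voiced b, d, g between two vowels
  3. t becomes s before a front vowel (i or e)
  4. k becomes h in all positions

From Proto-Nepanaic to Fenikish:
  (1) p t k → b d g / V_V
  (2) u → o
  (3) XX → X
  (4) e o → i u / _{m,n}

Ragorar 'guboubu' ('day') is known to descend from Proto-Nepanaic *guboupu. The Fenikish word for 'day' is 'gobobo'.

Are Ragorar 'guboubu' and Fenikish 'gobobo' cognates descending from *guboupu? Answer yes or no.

Derive the expected Fenikish reflex of *guboupu:
Fenikish: *guboupu > guboubu > goboobo > gobobo  (by intervocalic voicing, vowel merger, degemination)
Fenikish 'gobobo' matches the regular reflex exactly, so the pair is cognate.

yes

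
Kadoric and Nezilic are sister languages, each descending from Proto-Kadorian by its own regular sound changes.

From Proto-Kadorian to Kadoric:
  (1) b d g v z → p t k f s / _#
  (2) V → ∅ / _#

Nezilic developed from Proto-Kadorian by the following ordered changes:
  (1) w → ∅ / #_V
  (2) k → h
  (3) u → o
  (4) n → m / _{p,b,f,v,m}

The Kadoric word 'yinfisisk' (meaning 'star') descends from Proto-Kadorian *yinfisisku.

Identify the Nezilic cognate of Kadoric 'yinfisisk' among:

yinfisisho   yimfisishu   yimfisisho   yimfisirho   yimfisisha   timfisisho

Nezilic: *yinfisisku > yinfisishu > yinfisisho > yimfisisho  (by unconditioned shift, vowel merger, nasal place assimilation)

yimfisisho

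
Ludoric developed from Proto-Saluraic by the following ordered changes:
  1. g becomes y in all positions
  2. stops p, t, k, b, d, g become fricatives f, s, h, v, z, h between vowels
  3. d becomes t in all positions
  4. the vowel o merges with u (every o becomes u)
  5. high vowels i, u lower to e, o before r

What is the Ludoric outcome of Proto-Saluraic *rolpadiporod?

rulpaziforut

Ludoric: *rolpadiporod
  rolpadiporod (rule 1 does not apply)
  rolpadiporod → rolpaziforod   [intervocalic lenition]
  rolpaziforod → rolpaziforot   [unconditioned shift]
  rolpaziforot → rulpazifurut   [vowel merger]
  rulpazifurut → rulpaziforut   [pre-rhotic lowering]
  giving Ludoric rulpaziforut.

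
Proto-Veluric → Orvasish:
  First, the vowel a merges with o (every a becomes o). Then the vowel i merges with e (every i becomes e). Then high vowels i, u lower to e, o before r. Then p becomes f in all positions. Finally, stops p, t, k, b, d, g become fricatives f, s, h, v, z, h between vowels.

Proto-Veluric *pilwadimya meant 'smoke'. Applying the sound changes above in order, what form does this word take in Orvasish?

felwozemyo

Orvasish: *pilwadimya > pilwodimyo > pelwodemyo > felwodemyo > felwozemyo  (by vowel merger, vowel merger, unconditioned shift, intervocalic lenition)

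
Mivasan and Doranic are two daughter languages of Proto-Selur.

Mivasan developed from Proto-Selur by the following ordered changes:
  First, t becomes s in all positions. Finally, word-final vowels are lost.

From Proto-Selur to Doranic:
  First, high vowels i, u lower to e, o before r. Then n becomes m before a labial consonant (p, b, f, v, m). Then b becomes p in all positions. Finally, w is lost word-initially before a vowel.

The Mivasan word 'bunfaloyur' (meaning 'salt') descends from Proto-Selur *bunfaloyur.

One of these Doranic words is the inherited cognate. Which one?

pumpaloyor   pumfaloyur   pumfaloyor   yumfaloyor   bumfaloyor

Doranic: *bunfaloyur
  bunfaloyur → bunfaloyor   [pre-rhotic lowering]
  bunfaloyor → bumfaloyor   [nasal place assimilation]
  bumfaloyor → pumfaloyor   [unconditioned shift]
  pumfaloyor (rule 4 does not apply)
  giving Doranic pumfaloyor.
Only 'pumfaloyor' matches the regular Doranic development of *bunfaloyur.

pumfaloyor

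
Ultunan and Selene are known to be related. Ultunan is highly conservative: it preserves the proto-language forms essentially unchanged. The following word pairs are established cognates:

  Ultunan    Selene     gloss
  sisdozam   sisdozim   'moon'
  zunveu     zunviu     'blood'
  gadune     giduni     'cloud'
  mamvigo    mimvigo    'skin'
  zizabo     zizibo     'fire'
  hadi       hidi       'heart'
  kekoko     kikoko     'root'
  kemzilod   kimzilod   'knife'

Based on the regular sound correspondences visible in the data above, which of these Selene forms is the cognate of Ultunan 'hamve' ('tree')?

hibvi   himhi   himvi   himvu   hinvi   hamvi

sisdozam ~ sisdozim, mamvigo ~ mimvigo — Ultunan a corresponds to Selene i after a consonant, before a nasal.
gadune ~ giduni — Ultunan e corresponds to Selene i word-finally.
Applying these to Ultunan 'hamve':
  hamve → himve   (a→i after a consonant, before a nasal)
  himve → himvi   (e→i word-finally)
So the Selene cognate is 'himvi'.

himvi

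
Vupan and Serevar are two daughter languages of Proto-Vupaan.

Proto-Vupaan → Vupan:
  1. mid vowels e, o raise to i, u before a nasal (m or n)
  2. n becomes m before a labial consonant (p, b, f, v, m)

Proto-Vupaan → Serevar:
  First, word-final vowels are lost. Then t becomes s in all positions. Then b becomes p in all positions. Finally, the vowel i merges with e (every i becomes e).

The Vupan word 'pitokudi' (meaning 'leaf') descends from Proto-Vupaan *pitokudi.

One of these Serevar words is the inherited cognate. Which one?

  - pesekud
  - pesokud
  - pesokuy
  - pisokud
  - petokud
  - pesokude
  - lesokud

Serevar: *pitokudi
  pitokudi → pitokud   [apocope]
  pitokud → pisokud   [unconditioned shift]
  pisokud (rule 3 does not apply)
  pisokud → pesokud   [vowel merger]
  giving Serevar pesokud.
The other candidates each miss or misapply at least one Serevar change.

pesokud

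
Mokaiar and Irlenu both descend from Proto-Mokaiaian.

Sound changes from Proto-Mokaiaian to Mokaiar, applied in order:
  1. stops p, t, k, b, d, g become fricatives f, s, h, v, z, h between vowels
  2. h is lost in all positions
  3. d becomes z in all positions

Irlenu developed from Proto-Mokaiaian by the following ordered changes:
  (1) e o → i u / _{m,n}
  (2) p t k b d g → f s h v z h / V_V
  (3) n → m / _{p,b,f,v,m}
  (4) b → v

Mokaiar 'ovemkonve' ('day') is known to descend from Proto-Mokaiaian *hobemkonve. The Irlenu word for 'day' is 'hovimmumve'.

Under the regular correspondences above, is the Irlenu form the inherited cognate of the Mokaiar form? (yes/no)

no

Derive the expected Irlenu reflex of *hobemkonve:
Irlenu: *hobemkonve
  hobemkonve → hobimkunve   [pre-nasal raising]
  hobimkunve → hovimkunve   [intervocalic lenition]
  hovimkunve → hovimkumve   [nasal place assimilation]
  hovimkumve (rule 4 does not apply)
  giving Irlenu hovimkumve.
The regular Irlenu reflex would be 'hovimkumve', but the attested form is 'hovimmumve'. The correspondence is irregular, so they are not cognates (the Irlenu form has a different source).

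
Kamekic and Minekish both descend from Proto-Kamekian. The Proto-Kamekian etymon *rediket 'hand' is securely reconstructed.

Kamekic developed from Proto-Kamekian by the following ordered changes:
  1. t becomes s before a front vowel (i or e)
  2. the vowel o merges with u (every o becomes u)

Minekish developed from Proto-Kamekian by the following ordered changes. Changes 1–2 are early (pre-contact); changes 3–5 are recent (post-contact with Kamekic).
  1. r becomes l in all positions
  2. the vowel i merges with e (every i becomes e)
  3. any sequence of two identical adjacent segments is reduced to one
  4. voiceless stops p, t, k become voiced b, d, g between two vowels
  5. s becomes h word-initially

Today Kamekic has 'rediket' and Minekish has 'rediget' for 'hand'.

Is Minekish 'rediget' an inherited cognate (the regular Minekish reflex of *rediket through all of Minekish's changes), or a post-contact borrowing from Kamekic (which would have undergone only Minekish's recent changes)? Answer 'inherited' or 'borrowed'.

borrowed

If inherited, *rediket would pass through all of Minekish's changes:
Minekish: start from *rediket.
  rule 1 (unconditioned shift): rediket → lediket
  rule 2 (vowel merger): lediket → ledeket
  rule 3: no change — ledeket
  rule 4 (intervocalic voicing): ledeket → ledeget
  rule 5: no change — ledeget
  ⇒ Minekish ledeget
If borrowed from Kamekic 'rediket' after the early changes, it would undergo only the recent ones:
  rule 3 (degemination): no change (rediket)
  rule 4 (intervocalic voicing): rediket → rediget
  rule 5 (debuccalisation): no change (rediget)
  ⇒ as a loan: rediget
Minekish 'rediget' matches the loan outcome 'rediget', not the inherited 'ledeget' — it skipped the early Minekish changes, so it was borrowed from Kamekic.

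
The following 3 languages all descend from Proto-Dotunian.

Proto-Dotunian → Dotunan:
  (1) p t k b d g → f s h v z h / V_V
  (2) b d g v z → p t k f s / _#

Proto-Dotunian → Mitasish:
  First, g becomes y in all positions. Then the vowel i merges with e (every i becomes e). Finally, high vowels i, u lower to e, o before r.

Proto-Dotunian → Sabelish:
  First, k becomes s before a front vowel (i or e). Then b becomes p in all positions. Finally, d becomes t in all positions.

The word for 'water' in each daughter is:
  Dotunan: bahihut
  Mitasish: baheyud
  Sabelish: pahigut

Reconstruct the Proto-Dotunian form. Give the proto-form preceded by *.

Position 7: Dotunan has t, Mitasish has d, Sabelish has t. Mitasish preserves d here (none of its changes turn any other segment into d), so the proto-segment is *d.
Position 4: Dotunan has i, Mitasish has e, Sabelish has i. Dotunan preserves i here (none of its changes turn any other segment into i), so the proto-segment is *i.
Position 5: Dotunan has h, Mitasish has y, Sabelish has g. Sabelish preserves g here (none of its changes turn any other segment into g), so the proto-segment is *g.
Verify the candidate proto-form against each daughter:
Dotunan: *bahigud
  bahigud → bahihud   [intervocalic lenition]
  bahihud → bahihut   [final devoicing]
  giving Dotunan bahihut.
Mitasish: *bahigud
  bahigud → bahiyud   [unconditioned shift]
  bahiyud → baheyud   [vowel merger]
  baheyud (rule 3 does not apply)
  giving Mitasish baheyud.
Sabelish: *bahigud > pahigud > pahigut  (by unconditioned shift, unconditioned shift)
No other proto-form is consistent with every reflex, so the reconstruction is *bahigud.

*bahigud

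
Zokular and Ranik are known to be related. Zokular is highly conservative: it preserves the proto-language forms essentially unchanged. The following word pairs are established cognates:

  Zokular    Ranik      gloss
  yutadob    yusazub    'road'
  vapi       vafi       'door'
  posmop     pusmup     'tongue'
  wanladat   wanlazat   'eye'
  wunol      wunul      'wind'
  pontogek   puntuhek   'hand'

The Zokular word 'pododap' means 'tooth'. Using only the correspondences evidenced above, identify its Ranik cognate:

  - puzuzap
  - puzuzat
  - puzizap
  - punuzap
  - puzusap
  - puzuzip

posmop ~ pusmup, wunol ~ wunul — Zokular o corresponds to Ranik u after a consonant, before a consonant other than r, m, n, p, b, f, v.
yutadob ~ yusazub — Zokular d corresponds to Ranik z between vowels (before a back vowel).
wanladat ~ wanlazat — Zokular d corresponds to Ranik z between vowels (before a back vowel).
Applying these to Zokular 'pododap':
  pododap → pudodap   (o→u after a consonant, before a consonant other than r, m, n, p, b, f, v)
  pudodap → puzodap   (d→z between vowels (before a back vowel))
  puzodap → puzudap   (o→u after a consonant, before a consonant other than r, m, n, p, b, f, v)
  puzudap → puzuzap   (d→z between vowels (before a back vowel))
So the Ranik cognate is 'puzuzap'.

puzuzap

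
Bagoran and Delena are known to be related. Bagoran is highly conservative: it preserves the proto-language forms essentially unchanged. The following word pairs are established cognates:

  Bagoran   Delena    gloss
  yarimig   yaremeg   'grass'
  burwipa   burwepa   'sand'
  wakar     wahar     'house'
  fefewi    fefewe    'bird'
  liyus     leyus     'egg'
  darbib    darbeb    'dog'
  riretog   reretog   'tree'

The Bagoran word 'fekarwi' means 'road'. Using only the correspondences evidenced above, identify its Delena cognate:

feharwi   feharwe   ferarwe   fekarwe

feharwe

wakar ~ wahar — Bagoran k corresponds to Delena h between vowels (before a back vowel).
fefewi ~ fefewe — Bagoran i corresponds to Delena e word-finally.
Applying these to Bagoran 'fekarwi':
  fekarwi → feharwi   (k→h between vowels (before a back vowel))
  feharwi → feharwe   (i→e word-finally)
So the Delena cognate is 'feharwe'.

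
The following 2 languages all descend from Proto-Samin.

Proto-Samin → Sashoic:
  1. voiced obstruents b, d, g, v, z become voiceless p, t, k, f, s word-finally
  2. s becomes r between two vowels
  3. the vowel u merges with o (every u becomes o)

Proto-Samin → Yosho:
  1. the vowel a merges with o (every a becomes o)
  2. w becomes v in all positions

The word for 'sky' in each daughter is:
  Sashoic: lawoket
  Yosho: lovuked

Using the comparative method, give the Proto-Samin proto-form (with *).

Position 7: Sashoic has t, Yosho has d. Yosho preserves d here (none of its changes turn any other segment into d), so the proto-segment is *d.
Position 3: Sashoic has w, Yosho has v. Sashoic preserves w here (none of its changes turn any other segment into w), so the proto-segment is *w.
Continuing position by position gives *lawuked; check it forward:
Sashoic: *lawuked > lawuket > lawoket  (by final devoicing, vowel merger)
Yosho: *lawuked
  lawuked → lowuked   [vowel merger]
  lowuked → lovuked   [unconditioned shift]
  giving Yosho lovuked.
Only *lawuked yields all of Sashoic lawoket, Yosho lovuked.

*lawuked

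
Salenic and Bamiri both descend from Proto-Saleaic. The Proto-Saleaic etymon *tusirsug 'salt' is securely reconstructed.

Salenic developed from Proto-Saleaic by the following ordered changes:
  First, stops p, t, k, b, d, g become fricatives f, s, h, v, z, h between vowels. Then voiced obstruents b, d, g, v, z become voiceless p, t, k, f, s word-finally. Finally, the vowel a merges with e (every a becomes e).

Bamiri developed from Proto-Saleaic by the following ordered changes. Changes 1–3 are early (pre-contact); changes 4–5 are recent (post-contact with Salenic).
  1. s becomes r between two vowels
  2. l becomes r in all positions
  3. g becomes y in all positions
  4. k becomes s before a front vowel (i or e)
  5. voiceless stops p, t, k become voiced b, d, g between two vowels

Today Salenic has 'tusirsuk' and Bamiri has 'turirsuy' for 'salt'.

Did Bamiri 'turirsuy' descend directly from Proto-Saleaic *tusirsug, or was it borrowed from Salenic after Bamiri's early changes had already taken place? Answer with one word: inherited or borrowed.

inherited

If inherited, *tusirsug would pass through all of Bamiri's changes:
Bamiri: *tusirsug
  tusirsug → turirsug   [rhotacism]
  turirsug (rule 2 does not apply)
  turirsug → turirsuy   [unconditioned shift]
  turirsuy (rule 4 does not apply)
  turirsuy (rule 5 does not apply)
  giving Bamiri turirsuy.
If borrowed from Salenic 'tusirsuk' after the early changes, it would undergo only the recent ones:
  rule 4 (palatalisation): no change (tusirsuk)
  rule 5 (intervocalic voicing): no change (tusirsuk)
  ⇒ as a loan: tusirsuk
Bamiri 'turirsuy' matches the inherited outcome exactly, so it is an inherited cognate, not a loan.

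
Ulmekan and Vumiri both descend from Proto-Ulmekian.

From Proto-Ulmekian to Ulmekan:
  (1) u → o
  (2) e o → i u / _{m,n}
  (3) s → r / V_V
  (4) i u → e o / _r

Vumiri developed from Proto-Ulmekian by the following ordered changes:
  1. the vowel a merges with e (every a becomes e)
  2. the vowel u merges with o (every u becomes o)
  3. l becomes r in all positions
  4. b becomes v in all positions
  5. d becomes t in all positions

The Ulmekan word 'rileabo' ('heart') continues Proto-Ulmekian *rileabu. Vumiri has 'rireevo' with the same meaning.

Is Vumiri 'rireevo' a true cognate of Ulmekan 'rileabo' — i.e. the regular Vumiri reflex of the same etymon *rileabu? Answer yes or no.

yes

Derive the expected Vumiri reflex of *rileabu:
Vumiri: *rileabu > rileebu > rileebo > rireebo > rireevo  (by vowel merger, vowel merger, unconditioned shift, unconditioned shift)
Vumiri 'rireevo' matches the regular reflex exactly, so the pair is cognate.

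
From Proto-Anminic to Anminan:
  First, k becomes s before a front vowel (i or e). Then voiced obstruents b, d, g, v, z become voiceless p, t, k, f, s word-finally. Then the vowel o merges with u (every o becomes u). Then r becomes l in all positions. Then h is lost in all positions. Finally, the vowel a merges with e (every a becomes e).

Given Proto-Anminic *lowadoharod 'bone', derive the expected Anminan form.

luweduelut

Anminan: *lowadoharod
  lowadoharod (rule 1 does not apply)
  lowadoharod → lowadoharot   [final devoicing]
  lowadoharot → luwaduharut   [vowel merger]
  luwaduharut → luwaduhalut   [unconditioned shift]
  luwaduhalut → luwadualut   [h-loss]
  luwadualut → luweduelut   [vowel merger]
  giving Anminan luweduelut.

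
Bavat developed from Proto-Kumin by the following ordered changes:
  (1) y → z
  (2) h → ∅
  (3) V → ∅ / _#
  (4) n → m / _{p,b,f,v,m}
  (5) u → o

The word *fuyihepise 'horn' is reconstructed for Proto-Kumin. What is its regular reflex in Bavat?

Bavat: *fuyihepise
  fuyihepise → fuzihepise   [unconditioned shift]
  fuzihepise → fuziepise   [h-loss]
  fuziepise → fuziepis   [apocope]
  fuziepis (rule 4 does not apply)
  fuziepis → foziepis   [vowel merger]
  giving Bavat foziepis.

foziepis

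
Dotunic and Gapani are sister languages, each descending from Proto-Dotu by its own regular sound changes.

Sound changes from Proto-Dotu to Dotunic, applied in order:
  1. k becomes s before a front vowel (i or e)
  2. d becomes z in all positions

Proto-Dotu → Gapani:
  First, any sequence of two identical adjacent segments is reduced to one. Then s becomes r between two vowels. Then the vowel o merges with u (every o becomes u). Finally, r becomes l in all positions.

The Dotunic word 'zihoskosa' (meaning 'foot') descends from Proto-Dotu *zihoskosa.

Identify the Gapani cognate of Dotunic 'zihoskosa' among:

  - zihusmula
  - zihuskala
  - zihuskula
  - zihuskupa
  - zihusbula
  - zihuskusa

Gapani: *zihoskosa
  zihoskosa (rule 1 does not apply)
  zihoskosa → zihoskora   [rhotacism]
  zihoskora → zihuskura   [vowel merger]
  zihuskura → zihuskula   [unconditioned shift]
  giving Gapani zihuskula.
The other candidates each miss or misapply at least one Gapani change.

zihuskula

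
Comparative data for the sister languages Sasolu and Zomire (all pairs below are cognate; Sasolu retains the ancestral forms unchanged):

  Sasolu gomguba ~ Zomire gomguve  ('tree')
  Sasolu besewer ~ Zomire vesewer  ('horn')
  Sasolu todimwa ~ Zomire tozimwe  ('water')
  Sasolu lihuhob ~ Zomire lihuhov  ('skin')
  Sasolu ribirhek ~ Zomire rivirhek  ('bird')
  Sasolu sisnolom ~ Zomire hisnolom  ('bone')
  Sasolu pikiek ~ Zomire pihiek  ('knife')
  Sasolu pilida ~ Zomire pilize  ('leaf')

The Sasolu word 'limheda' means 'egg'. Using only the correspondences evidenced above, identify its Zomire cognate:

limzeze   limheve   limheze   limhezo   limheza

limheze

pilida ~ pilize — Sasolu d corresponds to Zomire z between vowels (before a back vowel).
gomguba ~ gomguve, todimwa ~ tozimwe — Sasolu a corresponds to Zomire e word-finally.
Applying these to Sasolu 'limheda':
  limheda → limheza   (d→z between vowels (before a back vowel))
  limheza → limheze   (a→e word-finally)
So the Zomire cognate is 'limheze'.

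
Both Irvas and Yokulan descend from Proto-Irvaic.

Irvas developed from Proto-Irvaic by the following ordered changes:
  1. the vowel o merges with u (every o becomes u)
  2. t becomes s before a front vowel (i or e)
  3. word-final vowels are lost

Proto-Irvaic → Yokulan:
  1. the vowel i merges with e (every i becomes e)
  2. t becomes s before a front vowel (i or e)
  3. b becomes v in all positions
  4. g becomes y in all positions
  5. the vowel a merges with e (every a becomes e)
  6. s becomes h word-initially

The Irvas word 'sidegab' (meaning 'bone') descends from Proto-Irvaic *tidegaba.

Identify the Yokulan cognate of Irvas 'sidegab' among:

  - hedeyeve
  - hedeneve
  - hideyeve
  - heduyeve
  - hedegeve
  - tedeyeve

hedeyeve

Yokulan: start from *tidegaba.
  rule 1 (vowel merger): tidegaba → tedegaba
  rule 2 (palatalisation): tedegaba → sedegaba
  rule 3 (unconditioned shift): sedegaba → sedegava
  rule 4 (unconditioned shift): sedegava → sedeyava
  rule 5 (vowel merger): sedeyava → sedeyeve
  rule 6 (debuccalisation): sedeyeve → hedeyeve
  ⇒ Yokulan hedeyeve
The other candidates each miss or misapply at least one Yokulan change.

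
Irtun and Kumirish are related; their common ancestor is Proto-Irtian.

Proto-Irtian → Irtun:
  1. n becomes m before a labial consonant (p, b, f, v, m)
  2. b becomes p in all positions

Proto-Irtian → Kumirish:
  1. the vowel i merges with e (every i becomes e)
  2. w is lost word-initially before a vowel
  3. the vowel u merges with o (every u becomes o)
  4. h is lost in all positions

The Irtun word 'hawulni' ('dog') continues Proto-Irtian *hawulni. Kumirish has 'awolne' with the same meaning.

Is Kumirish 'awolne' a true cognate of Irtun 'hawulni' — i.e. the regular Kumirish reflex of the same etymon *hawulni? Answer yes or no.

yes

Derive the expected Kumirish reflex of *hawulni:
Kumirish: *hawulni
  hawulni → hawulne   [vowel merger]
  hawulne (rule 2 does not apply)
  hawulne → hawolne   [vowel merger]
  hawolne → awolne   [h-loss]
  giving Kumirish awolne.
Kumirish 'awolne' matches the regular reflex exactly, so the pair is cognate.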